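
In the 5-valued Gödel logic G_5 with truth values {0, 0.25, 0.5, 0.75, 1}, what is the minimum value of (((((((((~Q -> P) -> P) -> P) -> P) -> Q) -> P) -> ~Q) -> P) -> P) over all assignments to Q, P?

The minimum is attained at Q = 0.25, P = 0.25:
  ~Q: Gödel ¬ of 0.25 = 0 (operand ≠ 0)
  (~Q -> P): 0 ≤ 0.25, so result = 1
  ((~Q -> P) -> P): 1 > 0.25, so result = 0.25
  (((~Q -> P) -> P) -> P): 0.25 ≤ 0.25, so result = 1
  ((((~Q -> P) -> P) -> P) -> P): 1 > 0.25, so result = 0.25
  (((((~Q -> P) -> P) -> P) -> P) -> Q): 0.25 ≤ 0.25, so result = 1
  ((((((~Q -> P) -> P) -> P) -> P) -> Q) -> P): 1 > 0.25, so result = 0.25
  ~Q: Gödel ¬ of 0.25 = 0 (operand ≠ 0)
  (((((((~Q -> P) -> P) -> P) -> P) -> Q) -> P) -> ~Q): 0.25 > 0, so result = 0
  ((((((((~Q -> P) -> P) -> P) -> P) -> Q) -> P) -> ~Q) -> P): 0 ≤ 0.25, so result = 1
  (((((((((~Q -> P) -> P) -> P) -> P) -> Q) -> P) -> ~Q) -> P) -> P): 1 > 0.25, so result = 0.25
Checking all 25 assignments confirms none give a value below 0.25.

0.25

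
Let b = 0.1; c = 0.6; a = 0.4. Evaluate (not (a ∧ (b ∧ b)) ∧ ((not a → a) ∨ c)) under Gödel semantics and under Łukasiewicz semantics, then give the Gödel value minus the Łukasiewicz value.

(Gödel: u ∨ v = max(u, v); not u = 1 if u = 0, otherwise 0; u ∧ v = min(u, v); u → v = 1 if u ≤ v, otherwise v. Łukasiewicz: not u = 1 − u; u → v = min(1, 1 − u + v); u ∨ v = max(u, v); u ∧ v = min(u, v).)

Gödel evaluation:
  (b ∧ b) = min(0.1, 0.1) = 0.1
  (a ∧ (b ∧ b)) = min(0.4, 0.1) = 0.1
  not (a ∧ (b ∧ b)): Gödel ¬ of 0.1 = 0 (operand ≠ 0)
  not a: Gödel ¬ of 0.4 = 0 (operand ≠ 0)
  (not a → a): 0 ≤ 0.4, so result = 1
  ((not a → a) ∨ c) = max(1, 0.6) = 1
  (not (a ∧ (b ∧ b)) ∧ ((not a → a) ∨ c)) = min(0, 1) = 0
  Gödel value = 0
Łukasiewicz evaluation:
  (b ∧ b) = min(0.1, 0.1) = 0.1
  (a ∧ (b ∧ b)) = min(0.4, 0.1) = 0.1
  not (a ∧ (b ∧ b)): Łukasiewicz ¬ gives 1 − 0.1 = 0.9
  not a: Łukasiewicz ¬ gives 1 − 0.4 = 0.6
  (not a → a): min(1, 1 − 0.6 + 0.4) = 0.8
  ((not a → a) ∨ c) = max(0.8, 0.6) = 0.8
  (not (a ∧ (b ∧ b)) ∧ ((not a → a) ∨ c)) = min(0.9, 0.8) = 0.8
  Łukasiewicz value = 0.8
Difference: 0 − 0.8 = -0.80

-0.80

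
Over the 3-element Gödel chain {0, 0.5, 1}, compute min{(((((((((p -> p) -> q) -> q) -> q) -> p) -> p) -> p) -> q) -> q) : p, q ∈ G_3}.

0.50

The minimum is attained at p = 0, q = 0.5:
  (p -> p): 0 ≤ 0, so result = 1
  ((p -> p) -> q): 1 > 0.5, so result = 0.5
  (((p -> p) -> q) -> q): 0.5 ≤ 0.5, so result = 1
  ((((p -> p) -> q) -> q) -> q): 1 > 0.5, so result = 0.5
  (((((p -> p) -> q) -> q) -> q) -> p): 0.5 > 0, so result = 0
  ((((((p -> p) -> q) -> q) -> q) -> p) -> p): 0 ≤ 0, so result = 1
  (((((((p -> p) -> q) -> q) -> q) -> p) -> p) -> p): 1 > 0, so result = 0
  ((((((((p -> p) -> q) -> q) -> q) -> p) -> p) -> p) -> q): 0 ≤ 0.5, so result = 1
  (((((((((p -> p) -> q) -> q) -> q) -> p) -> p) -> p) -> q) -> q): 1 > 0.5, so result = 0.5
Checking all 9 assignments confirms none give a value below 0.50.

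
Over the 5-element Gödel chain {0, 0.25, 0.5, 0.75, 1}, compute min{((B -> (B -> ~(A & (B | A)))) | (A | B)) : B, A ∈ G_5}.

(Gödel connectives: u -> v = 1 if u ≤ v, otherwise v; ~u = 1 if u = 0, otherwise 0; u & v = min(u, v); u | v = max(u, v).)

The minimum is attained at B = 0.25, A = 0.25:
  (B | A) = max(0.25, 0.25) = 0.25
  (A & (B | A)) = min(0.25, 0.25) = 0.25
  ~(A & (B | A)): Gödel ¬ of 0.25 = 0 (operand ≠ 0)
  (B -> ~(A & (B | A))): 0.25 > 0, so result = 0
  (B -> (B -> ~(A & (B | A)))): 0.25 > 0, so result = 0
  (A | B) = max(0.25, 0.25) = 0.25
  ((B -> (B -> ~(A & (B | A)))) | (A | B)) = max(0, 0.25) = 0.25
Checking all 25 assignments confirms none give a value below 0.25.

0.25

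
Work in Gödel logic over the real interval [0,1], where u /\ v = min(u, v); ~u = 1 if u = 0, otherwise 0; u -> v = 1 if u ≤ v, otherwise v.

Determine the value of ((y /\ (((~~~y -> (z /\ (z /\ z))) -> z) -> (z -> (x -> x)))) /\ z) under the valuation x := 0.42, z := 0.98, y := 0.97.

0.97

~y: Gödel ¬ of 0.97 = 0 (operand ≠ 0)
~~y: Gödel ¬ of 0 = 1 (operand is 0)
~~~y: Gödel ¬ of 1 = 0 (operand ≠ 0)
(z /\ z) = min(0.98, 0.98) = 0.98
(z /\ (z /\ z)) = min(0.98, 0.98) = 0.98
(~~~y -> (z /\ (z /\ z))): 0 ≤ 0.98, so result = 1
((~~~y -> (z /\ (z /\ z))) -> z): 1 > 0.98, so result = 0.98
(x -> x): 0.42 ≤ 0.42, so result = 1
(z -> (x -> x)): 0.98 ≤ 1, so result = 1
(((~~~y -> (z /\ (z /\ z))) -> z) -> (z -> (x -> x))): 0.98 ≤ 1, so result = 1
(y /\ (((~~~y -> (z /\ (z /\ z))) -> z) -> (z -> (x -> x)))) = min(0.97, 1) = 0.97
((y /\ (((~~~y -> (z /\ (z /\ z))) -> z) -> (z -> (x -> x)))) /\ z) = min(0.97, 0.98) = 0.97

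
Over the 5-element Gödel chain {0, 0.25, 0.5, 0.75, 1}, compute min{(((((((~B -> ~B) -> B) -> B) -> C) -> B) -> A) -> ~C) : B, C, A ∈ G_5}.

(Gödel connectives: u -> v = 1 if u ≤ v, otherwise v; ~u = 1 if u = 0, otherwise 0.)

0.00

The minimum is attained at B = 0, C = 0.25, A = 0:
  ~B: Gödel ¬ of 0 = 1 (operand is 0)
  ~B: Gödel ¬ of 0 = 1 (operand is 0)
  (~B -> ~B): 1 ≤ 1, so result = 1
  ((~B -> ~B) -> B): 1 > 0, so result = 0
  (((~B -> ~B) -> B) -> B): 0 ≤ 0, so result = 1
  ((((~B -> ~B) -> B) -> B) -> C): 1 > 0.25, so result = 0.25
  (((((~B -> ~B) -> B) -> B) -> C) -> B): 0.25 > 0, so result = 0
  ((((((~B -> ~B) -> B) -> B) -> C) -> B) -> A): 0 ≤ 0, so result = 1
  ~C: Gödel ¬ of 0.25 = 0 (operand ≠ 0)
  (((((((~B -> ~B) -> B) -> B) -> C) -> B) -> A) -> ~C): 1 > 0, so result = 0
Checking all 125 assignments confirms none give a value below 0.00.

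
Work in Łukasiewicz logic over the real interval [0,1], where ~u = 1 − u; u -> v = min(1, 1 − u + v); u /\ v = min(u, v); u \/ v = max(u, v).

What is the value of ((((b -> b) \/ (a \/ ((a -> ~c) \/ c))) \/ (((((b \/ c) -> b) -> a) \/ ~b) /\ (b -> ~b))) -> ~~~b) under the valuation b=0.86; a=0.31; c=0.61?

(b -> b): min(1, 1 − 0.86 + 0.86) = 1
~c: Łukasiewicz ¬ gives 1 − 0.61 = 0.39
(a -> ~c): min(1, 1 − 0.31 + 0.39) = 1
((a -> ~c) \/ c) = max(1, 0.61) = 1
(a \/ ((a -> ~c) \/ c)) = max(0.31, 1) = 1
((b -> b) \/ (a \/ ((a -> ~c) \/ c))) = max(1, 1) = 1
(b \/ c) = max(0.86, 0.61) = 0.86
((b \/ c) -> b): min(1, 1 − 0.86 + 0.86) = 1
(((b \/ c) -> b) -> a): min(1, 1 − 1 + 0.31) = 0.31
~b: Łukasiewicz ¬ gives 1 − 0.86 = 0.14
((((b \/ c) -> b) -> a) \/ ~b) = max(0.31, 0.14) = 0.31
~b: Łukasiewicz ¬ gives 1 − 0.86 = 0.14
(b -> ~b): min(1, 1 − 0.86 + 0.14) = 0.28
(((((b \/ c) -> b) -> a) \/ ~b) /\ (b -> ~b)) = min(0.31, 0.28) = 0.28
(((b -> b) \/ (a \/ ((a -> ~c) \/ c))) \/ (((((b \/ c) -> b) -> a) \/ ~b) /\ (b -> ~b))) = max(1, 0.28) = 1
~b: Łukasiewicz ¬ gives 1 − 0.86 = 0.14
~~b: Łukasiewicz ¬ gives 1 − 0.14 = 0.86
~~~b: Łukasiewicz ¬ gives 1 − 0.86 = 0.14
((((b -> b) \/ (a \/ ((a -> ~c) \/ c))) \/ (((((b \/ c) -> b) -> a) \/ ~b) /\ (b -> ~b))) -> ~~~b): min(1, 1 − 1 + 0.14) = 0.14

0.14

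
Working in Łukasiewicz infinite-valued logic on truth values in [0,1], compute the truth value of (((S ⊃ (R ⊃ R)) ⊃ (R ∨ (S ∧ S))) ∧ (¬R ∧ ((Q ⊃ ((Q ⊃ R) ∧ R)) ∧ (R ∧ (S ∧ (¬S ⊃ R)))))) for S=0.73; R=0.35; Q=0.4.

(R ⊃ R): min(1, 1 − 0.35 + 0.35) = 1
(S ⊃ (R ⊃ R)): min(1, 1 − 0.73 + 1) = 1
(S ∧ S) = min(0.73, 0.73) = 0.73
(R ∨ (S ∧ S)) = max(0.35, 0.73) = 0.73
((S ⊃ (R ⊃ R)) ⊃ (R ∨ (S ∧ S))): min(1, 1 − 1 + 0.73) = 0.73
¬R: Łukasiewicz ¬ gives 1 − 0.35 = 0.65
(Q ⊃ R): min(1, 1 − 0.4 + 0.35) = 0.95
((Q ⊃ R) ∧ R) = min(0.95, 0.35) = 0.35
(Q ⊃ ((Q ⊃ R) ∧ R)): min(1, 1 − 0.4 + 0.35) = 0.95
¬S: Łukasiewicz ¬ gives 1 − 0.73 = 0.27
(¬S ⊃ R): min(1, 1 − 0.27 + 0.35) = 1
(S ∧ (¬S ⊃ R)) = min(0.73, 1) = 0.73
(R ∧ (S ∧ (¬S ⊃ R))) = min(0.35, 0.73) = 0.35
((Q ⊃ ((Q ⊃ R) ∧ R)) ∧ (R ∧ (S ∧ (¬S ⊃ R)))) = min(0.95, 0.35) = 0.35
(¬R ∧ ((Q ⊃ ((Q ⊃ R) ∧ R)) ∧ (R ∧ (S ∧ (¬S ⊃ R))))) = min(0.65, 0.35) = 0.35
(((S ⊃ (R ⊃ R)) ⊃ (R ∨ (S ∧ S))) ∧ (¬R ∧ ((Q ⊃ ((Q ⊃ R) ∧ R)) ∧ (R ∧ (S ∧ (¬S ⊃ R)))))) = min(0.73, 0.35) = 0.35

0.35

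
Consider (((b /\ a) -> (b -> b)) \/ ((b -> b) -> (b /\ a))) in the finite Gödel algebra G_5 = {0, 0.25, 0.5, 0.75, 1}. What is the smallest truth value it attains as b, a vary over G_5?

Every assignment gives 1. For instance at b = 0, a = 0:
  (b /\ a) = min(0, 0) = 0
  (b -> b): 0 ≤ 0, so result = 1
  ((b /\ a) -> (b -> b)): 0 ≤ 1, so result = 1
  (b -> b): 0 ≤ 0, so result = 1
  (b /\ a) = min(0, 0) = 0
  ((b -> b) -> (b /\ a)): 1 > 0, so result = 0
  (((b /\ a) -> (b -> b)) \/ ((b -> b) -> (b /\ a))) = max(1, 0) = 1
All 25 assignments give value 1 — the formula is a G_5-tautology.

1.00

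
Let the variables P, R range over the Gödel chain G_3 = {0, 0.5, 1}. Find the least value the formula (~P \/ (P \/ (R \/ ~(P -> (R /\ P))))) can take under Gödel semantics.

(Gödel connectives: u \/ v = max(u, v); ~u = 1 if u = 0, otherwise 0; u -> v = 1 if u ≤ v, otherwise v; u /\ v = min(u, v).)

The minimum is attained at P = 0.5, R = 0.5:
  ~P: Gödel ¬ of 0.5 = 0 (operand ≠ 0)
  (R /\ P) = min(0.5, 0.5) = 0.5
  (P -> (R /\ P)): 0.5 ≤ 0.5, so result = 1
  ~(P -> (R /\ P)): Gödel ¬ of 1 = 0 (operand ≠ 0)
  (R \/ ~(P -> (R /\ P))) = max(0.5, 0) = 0.5
  (P \/ (R \/ ~(P -> (R /\ P)))) = max(0.5, 0.5) = 0.5
  (~P \/ (P \/ (R \/ ~(P -> (R /\ P))))) = max(0, 0.5) = 0.5
Checking all 9 assignments confirms none give a value below 0.50.

0.50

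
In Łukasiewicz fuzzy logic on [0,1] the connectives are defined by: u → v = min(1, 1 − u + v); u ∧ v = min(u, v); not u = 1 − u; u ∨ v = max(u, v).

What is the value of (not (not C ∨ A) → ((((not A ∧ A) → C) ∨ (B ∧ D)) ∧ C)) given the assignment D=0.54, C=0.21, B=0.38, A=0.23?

not C: Łukasiewicz ¬ gives 1 − 0.21 = 0.79
(not C ∨ A) = max(0.79, 0.23) = 0.79
not (not C ∨ A): Łukasiewicz ¬ gives 1 − 0.79 = 0.21
not A: Łukasiewicz ¬ gives 1 − 0.23 = 0.77
(not A ∧ A) = min(0.77, 0.23) = 0.23
((not A ∧ A) → C): min(1, 1 − 0.23 + 0.21) = 0.98
(B ∧ D) = min(0.38, 0.54) = 0.38
(((not A ∧ A) → C) ∨ (B ∧ D)) = max(0.98, 0.38) = 0.98
((((not A ∧ A) → C) ∨ (B ∧ D)) ∧ C) = min(0.98, 0.21) = 0.21
(not (not C ∨ A) → ((((not A ∧ A) → C) ∨ (B ∧ D)) ∧ C)): min(1, 1 − 0.21 + 0.21) = 1

1.00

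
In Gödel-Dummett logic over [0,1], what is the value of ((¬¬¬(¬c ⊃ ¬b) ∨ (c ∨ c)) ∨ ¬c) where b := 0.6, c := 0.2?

¬c: Gödel ¬ of 0.2 = 0 (operand ≠ 0)
¬b: Gödel ¬ of 0.6 = 0 (operand ≠ 0)
(¬c ⊃ ¬b): 0 ≤ 0, so result = 1
¬(¬c ⊃ ¬b): Gödel ¬ of 1 = 0 (operand ≠ 0)
¬¬(¬c ⊃ ¬b): Gödel ¬ of 0 = 1 (operand is 0)
¬¬¬(¬c ⊃ ¬b): Gödel ¬ of 1 = 0 (operand ≠ 0)
(c ∨ c) = max(0.2, 0.2) = 0.2
(¬¬¬(¬c ⊃ ¬b) ∨ (c ∨ c)) = max(0, 0.2) = 0.2
¬c: Gödel ¬ of 0.2 = 0 (operand ≠ 0)
((¬¬¬(¬c ⊃ ¬b) ∨ (c ∨ c)) ∨ ¬c) = max(0.2, 0) = 0.2

0.20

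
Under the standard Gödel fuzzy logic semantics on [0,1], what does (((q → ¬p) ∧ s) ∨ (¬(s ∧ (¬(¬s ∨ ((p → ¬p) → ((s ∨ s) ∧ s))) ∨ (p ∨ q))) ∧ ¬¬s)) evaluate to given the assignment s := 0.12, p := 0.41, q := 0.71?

0.00

¬p: Gödel ¬ of 0.41 = 0 (operand ≠ 0)
(q → ¬p): 0.71 > 0, so result = 0
((q → ¬p) ∧ s) = min(0, 0.12) = 0
¬s: Gödel ¬ of 0.12 = 0 (operand ≠ 0)
¬p: Gödel ¬ of 0.41 = 0 (operand ≠ 0)
(p → ¬p): 0.41 > 0, so result = 0
(s ∨ s) = max(0.12, 0.12) = 0.12
((s ∨ s) ∧ s) = min(0.12, 0.12) = 0.12
((p → ¬p) → ((s ∨ s) ∧ s)): 0 ≤ 0.12, so result = 1
(¬s ∨ ((p → ¬p) → ((s ∨ s) ∧ s))) = max(0, 1) = 1
¬(¬s ∨ ((p → ¬p) → ((s ∨ s) ∧ s))): Gödel ¬ of 1 = 0 (operand ≠ 0)
(p ∨ q) = max(0.41, 0.71) = 0.71
(¬(¬s ∨ ((p → ¬p) → ((s ∨ s) ∧ s))) ∨ (p ∨ q)) = max(0, 0.71) = 0.71
(s ∧ (¬(¬s ∨ ((p → ¬p) → ((s ∨ s) ∧ s))) ∨ (p ∨ q))) = min(0.12, 0.71) = 0.12
¬(s ∧ (¬(¬s ∨ ((p → ¬p) → ((s ∨ s) ∧ s))) ∨ (p ∨ q))): Gödel ¬ of 0.12 = 0 (operand ≠ 0)
¬s: Gödel ¬ of 0.12 = 0 (operand ≠ 0)
¬¬s: Gödel ¬ of 0 = 1 (operand is 0)
(¬(s ∧ (¬(¬s ∨ ((p → ¬p) → ((s ∨ s) ∧ s))) ∨ (p ∨ q))) ∧ ¬¬s) = min(0, 1) = 0
(((q → ¬p) ∧ s) ∨ (¬(s ∧ (¬(¬s ∨ ((p → ¬p) → ((s ∨ s) ∧ s))) ∨ (p ∨ q))) ∧ ¬¬s)) = max(0, 0) = 0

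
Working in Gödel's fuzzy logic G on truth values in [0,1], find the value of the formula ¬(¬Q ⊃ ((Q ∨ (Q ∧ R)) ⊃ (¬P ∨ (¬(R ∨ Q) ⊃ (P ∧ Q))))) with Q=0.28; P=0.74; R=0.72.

0.00

¬Q: Gödel ¬ of 0.28 = 0 (operand ≠ 0)
(Q ∧ R) = min(0.28, 0.72) = 0.28
(Q ∨ (Q ∧ R)) = max(0.28, 0.28) = 0.28
¬P: Gödel ¬ of 0.74 = 0 (operand ≠ 0)
(R ∨ Q) = max(0.72, 0.28) = 0.72
¬(R ∨ Q): Gödel ¬ of 0.72 = 0 (operand ≠ 0)
(P ∧ Q) = min(0.74, 0.28) = 0.28
(¬(R ∨ Q) ⊃ (P ∧ Q)): 0 ≤ 0.28, so result = 1
(¬P ∨ (¬(R ∨ Q) ⊃ (P ∧ Q))) = max(0, 1) = 1
((Q ∨ (Q ∧ R)) ⊃ (¬P ∨ (¬(R ∨ Q) ⊃ (P ∧ Q)))): 0.28 ≤ 1, so result = 1
(¬Q ⊃ ((Q ∨ (Q ∧ R)) ⊃ (¬P ∨ (¬(R ∨ Q) ⊃ (P ∧ Q))))): 0 ≤ 1, so result = 1
¬(¬Q ⊃ ((Q ∨ (Q ∧ R)) ⊃ (¬P ∨ (¬(R ∨ Q) ⊃ (P ∧ Q))))): Gödel ¬ of 1 = 0 (operand ≠ 0)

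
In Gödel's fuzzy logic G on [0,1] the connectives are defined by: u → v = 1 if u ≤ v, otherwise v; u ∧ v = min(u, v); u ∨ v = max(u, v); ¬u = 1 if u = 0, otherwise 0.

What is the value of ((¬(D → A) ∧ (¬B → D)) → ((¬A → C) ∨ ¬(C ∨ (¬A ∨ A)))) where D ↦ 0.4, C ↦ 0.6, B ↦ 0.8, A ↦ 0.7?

1.00

(D → A): 0.4 ≤ 0.7, so result = 1
¬(D → A): Gödel ¬ of 1 = 0 (operand ≠ 0)
¬B: Gödel ¬ of 0.8 = 0 (operand ≠ 0)
(¬B → D): 0 ≤ 0.4, so result = 1
(¬(D → A) ∧ (¬B → D)) = min(0, 1) = 0
¬A: Gödel ¬ of 0.7 = 0 (operand ≠ 0)
(¬A → C): 0 ≤ 0.6, so result = 1
¬A: Gödel ¬ of 0.7 = 0 (operand ≠ 0)
(¬A ∨ A) = max(0, 0.7) = 0.7
(C ∨ (¬A ∨ A)) = max(0.6, 0.7) = 0.7
¬(C ∨ (¬A ∨ A)): Gödel ¬ of 0.7 = 0 (operand ≠ 0)
((¬A → C) ∨ ¬(C ∨ (¬A ∨ A))) = max(1, 0) = 1
((¬(D → A) ∧ (¬B → D)) → ((¬A → C) ∨ ¬(C ∨ (¬A ∨ A)))): 0 ≤ 1, so result = 1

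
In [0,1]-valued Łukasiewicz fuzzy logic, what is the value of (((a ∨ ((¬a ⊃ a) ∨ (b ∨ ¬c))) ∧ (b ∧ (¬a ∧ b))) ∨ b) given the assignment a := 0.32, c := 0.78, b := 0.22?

¬a: Łukasiewicz ¬ gives 1 − 0.32 = 0.68
(¬a ⊃ a): min(1, 1 − 0.68 + 0.32) = 0.64
¬c: Łukasiewicz ¬ gives 1 − 0.78 = 0.22
(b ∨ ¬c) = max(0.22, 0.22) = 0.22
((¬a ⊃ a) ∨ (b ∨ ¬c)) = max(0.64, 0.22) = 0.64
(a ∨ ((¬a ⊃ a) ∨ (b ∨ ¬c))) = max(0.32, 0.64) = 0.64
¬a: Łukasiewicz ¬ gives 1 − 0.32 = 0.68
(¬a ∧ b) = min(0.68, 0.22) = 0.22
(b ∧ (¬a ∧ b)) = min(0.22, 0.22) = 0.22
((a ∨ ((¬a ⊃ a) ∨ (b ∨ ¬c))) ∧ (b ∧ (¬a ∧ b))) = min(0.64, 0.22) = 0.22
(((a ∨ ((¬a ⊃ a) ∨ (b ∨ ¬c))) ∧ (b ∧ (¬a ∧ b))) ∨ b) = max(0.22, 0.22) = 0.22

0.22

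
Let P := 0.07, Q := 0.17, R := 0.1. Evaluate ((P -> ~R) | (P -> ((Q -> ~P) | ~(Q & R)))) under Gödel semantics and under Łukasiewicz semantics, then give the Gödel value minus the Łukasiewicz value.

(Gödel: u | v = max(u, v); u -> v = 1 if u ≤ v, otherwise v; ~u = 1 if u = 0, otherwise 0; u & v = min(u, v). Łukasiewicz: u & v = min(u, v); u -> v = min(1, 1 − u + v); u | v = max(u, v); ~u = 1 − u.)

Gödel evaluation:
  ~R: Gödel ¬ of 0.1 = 0 (operand ≠ 0)
  (P -> ~R): 0.07 > 0, so result = 0
  ~P: Gödel ¬ of 0.07 = 0 (operand ≠ 0)
  (Q -> ~P): 0.17 > 0, so result = 0
  (Q & R) = min(0.17, 0.1) = 0.1
  ~(Q & R): Gödel ¬ of 0.1 = 0 (operand ≠ 0)
  ((Q -> ~P) | ~(Q & R)) = max(0, 0) = 0
  (P -> ((Q -> ~P) | ~(Q & R))): 0.07 > 0, so result = 0
  ((P -> ~R) | (P -> ((Q -> ~P) | ~(Q & R)))) = max(0, 0) = 0
  Gödel value = 0
Łukasiewicz evaluation:
  ~R: Łukasiewicz ¬ gives 1 − 0.1 = 0.9
  (P -> ~R): min(1, 1 − 0.07 + 0.9) = 1
  ~P: Łukasiewicz ¬ gives 1 − 0.07 = 0.93
  (Q -> ~P): min(1, 1 − 0.17 + 0.93) = 1
  (Q & R) = min(0.17, 0.1) = 0.1
  ~(Q & R): Łukasiewicz ¬ gives 1 − 0.1 = 0.9
  ((Q -> ~P) | ~(Q & R)) = max(1, 0.9) = 1
  (P -> ((Q -> ~P) | ~(Q & R))): min(1, 1 − 0.07 + 1) = 1
  ((P -> ~R) | (P -> ((Q -> ~P) | ~(Q & R)))) = max(1, 1) = 1
  Łukasiewicz value = 1
Difference: 0 − 1 = -1.00

-1.00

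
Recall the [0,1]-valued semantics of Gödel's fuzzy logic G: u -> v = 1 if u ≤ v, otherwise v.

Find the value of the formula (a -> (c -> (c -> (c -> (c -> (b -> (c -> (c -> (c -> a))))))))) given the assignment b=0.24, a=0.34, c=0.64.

(c -> a): 0.64 > 0.34, so result = 0.34
(c -> (c -> a)): 0.64 > 0.34, so result = 0.34
(c -> (c -> (c -> a))): 0.64 > 0.34, so result = 0.34
(b -> (c -> (c -> (c -> a)))): 0.24 ≤ 0.34, so result = 1
(c -> (b -> (c -> (c -> (c -> a))))): 0.64 ≤ 1, so result = 1
(c -> (c -> (b -> (c -> (c -> (c -> a)))))): 0.64 ≤ 1, so result = 1
(c -> (c -> (c -> (b -> (c -> (c -> (c -> a))))))): 0.64 ≤ 1, so result = 1
(c -> (c -> (c -> (c -> (b -> (c -> (c -> (c -> a)))))))): 0.64 ≤ 1, so result = 1
(a -> (c -> (c -> (c -> (c -> (b -> (c -> (c -> (c -> a))))))))): 0.34 ≤ 1, so result = 1

1.00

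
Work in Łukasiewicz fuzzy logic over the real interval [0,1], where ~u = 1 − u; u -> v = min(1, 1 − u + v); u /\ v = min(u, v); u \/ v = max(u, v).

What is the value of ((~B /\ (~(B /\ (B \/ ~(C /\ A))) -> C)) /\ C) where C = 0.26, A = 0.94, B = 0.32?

0.26

~B: Łukasiewicz ¬ gives 1 − 0.32 = 0.68
(C /\ A) = min(0.26, 0.94) = 0.26
~(C /\ A): Łukasiewicz ¬ gives 1 − 0.26 = 0.74
(B \/ ~(C /\ A)) = max(0.32, 0.74) = 0.74
(B /\ (B \/ ~(C /\ A))) = min(0.32, 0.74) = 0.32
~(B /\ (B \/ ~(C /\ A))): Łukasiewicz ¬ gives 1 − 0.32 = 0.68
(~(B /\ (B \/ ~(C /\ A))) -> C): min(1, 1 − 0.68 + 0.26) = 0.58
(~B /\ (~(B /\ (B \/ ~(C /\ A))) -> C)) = min(0.68, 0.58) = 0.58
((~B /\ (~(B /\ (B \/ ~(C /\ A))) -> C)) /\ C) = min(0.58, 0.26) = 0.26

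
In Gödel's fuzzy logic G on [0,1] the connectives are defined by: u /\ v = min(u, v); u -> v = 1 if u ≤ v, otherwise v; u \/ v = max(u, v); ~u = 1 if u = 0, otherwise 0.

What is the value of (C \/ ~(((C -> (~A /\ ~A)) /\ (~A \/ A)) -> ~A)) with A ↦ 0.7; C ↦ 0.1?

~A: Gödel ¬ of 0.7 = 0 (operand ≠ 0)
~A: Gödel ¬ of 0.7 = 0 (operand ≠ 0)
(~A /\ ~A) = min(0, 0) = 0
(C -> (~A /\ ~A)): 0.1 > 0, so result = 0
~A: Gödel ¬ of 0.7 = 0 (operand ≠ 0)
(~A \/ A) = max(0, 0.7) = 0.7
((C -> (~A /\ ~A)) /\ (~A \/ A)) = min(0, 0.7) = 0
~A: Gödel ¬ of 0.7 = 0 (operand ≠ 0)
(((C -> (~A /\ ~A)) /\ (~A \/ A)) -> ~A): 0 ≤ 0, so result = 1
~(((C -> (~A /\ ~A)) /\ (~A \/ A)) -> ~A): Gödel ¬ of 1 = 0 (operand ≠ 0)
(C \/ ~(((C -> (~A /\ ~A)) /\ (~A \/ A)) -> ~A)) = max(0.1, 0) = 0.1

0.10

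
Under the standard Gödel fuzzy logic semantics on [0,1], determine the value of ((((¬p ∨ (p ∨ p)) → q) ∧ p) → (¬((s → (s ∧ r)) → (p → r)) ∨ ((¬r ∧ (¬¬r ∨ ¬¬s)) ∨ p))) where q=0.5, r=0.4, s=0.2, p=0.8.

¬p: Gödel ¬ of 0.8 = 0 (operand ≠ 0)
(p ∨ p) = max(0.8, 0.8) = 0.8
(¬p ∨ (p ∨ p)) = max(0, 0.8) = 0.8
((¬p ∨ (p ∨ p)) → q): 0.8 > 0.5, so result = 0.5
(((¬p ∨ (p ∨ p)) → q) ∧ p) = min(0.5, 0.8) = 0.5
(s ∧ r) = min(0.2, 0.4) = 0.2
(s → (s ∧ r)): 0.2 ≤ 0.2, so result = 1
(p → r): 0.8 > 0.4, so result = 0.4
((s → (s ∧ r)) → (p → r)): 1 > 0.4, so result = 0.4
¬((s → (s ∧ r)) → (p → r)): Gödel ¬ of 0.4 = 0 (operand ≠ 0)
¬r: Gödel ¬ of 0.4 = 0 (operand ≠ 0)
¬r: Gödel ¬ of 0.4 = 0 (operand ≠ 0)
¬¬r: Gödel ¬ of 0 = 1 (operand is 0)
¬s: Gödel ¬ of 0.2 = 0 (operand ≠ 0)
¬¬s: Gödel ¬ of 0 = 1 (operand is 0)
(¬¬r ∨ ¬¬s) = max(1, 1) = 1
(¬r ∧ (¬¬r ∨ ¬¬s)) = min(0, 1) = 0
((¬r ∧ (¬¬r ∨ ¬¬s)) ∨ p) = max(0, 0.8) = 0.8
(¬((s → (s ∧ r)) → (p → r)) ∨ ((¬r ∧ (¬¬r ∨ ¬¬s)) ∨ p)) = max(0, 0.8) = 0.8
((((¬p ∨ (p ∨ p)) → q) ∧ p) → (¬((s → (s ∧ r)) → (p → r)) ∨ ((¬r ∧ (¬¬r ∨ ¬¬s)) ∨ p))): 0.5 ≤ 0.8, so result = 1

1.00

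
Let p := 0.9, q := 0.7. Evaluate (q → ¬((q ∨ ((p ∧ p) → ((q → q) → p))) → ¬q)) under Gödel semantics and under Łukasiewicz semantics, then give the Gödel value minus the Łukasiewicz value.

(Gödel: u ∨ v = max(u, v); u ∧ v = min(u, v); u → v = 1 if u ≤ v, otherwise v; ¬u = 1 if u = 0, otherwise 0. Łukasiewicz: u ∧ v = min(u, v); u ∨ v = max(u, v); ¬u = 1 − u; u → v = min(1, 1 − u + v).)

Gödel evaluation:
  (p ∧ p) = min(0.9, 0.9) = 0.9
  (q → q): 0.7 ≤ 0.7, so result = 1
  ((q → q) → p): 1 > 0.9, so result = 0.9
  ((p ∧ p) → ((q → q) → p)): 0.9 ≤ 0.9, so result = 1
  (q ∨ ((p ∧ p) → ((q → q) → p))) = max(0.7, 1) = 1
  ¬q: Gödel ¬ of 0.7 = 0 (operand ≠ 0)
  ((q ∨ ((p ∧ p) → ((q → q) → p))) → ¬q): 1 > 0, so result = 0
  ¬((q ∨ ((p ∧ p) → ((q → q) → p))) → ¬q): Gödel ¬ of 0 = 1 (operand is 0)
  (q → ¬((q ∨ ((p ∧ p) → ((q → q) → p))) → ¬q)): 0.7 ≤ 1, so result = 1
  Gödel value = 1
Łukasiewicz evaluation:
  (p ∧ p) = min(0.9, 0.9) = 0.9
  (q → q): min(1, 1 − 0.7 + 0.7) = 1
  ((q → q) → p): min(1, 1 − 1 + 0.9) = 0.9
  ((p ∧ p) → ((q → q) → p)): min(1, 1 − 0.9 + 0.9) = 1
  (q ∨ ((p ∧ p) → ((q → q) → p))) = max(0.7, 1) = 1
  ¬q: Łukasiewicz ¬ gives 1 − 0.7 = 0.3
  ((q ∨ ((p ∧ p) → ((q → q) → p))) → ¬q): min(1, 1 − 1 + 0.3) = 0.3
  ¬((q ∨ ((p ∧ p) → ((q → q) → p))) → ¬q): Łukasiewicz ¬ gives 1 − 0.3 = 0.7
  (q → ¬((q ∨ ((p ∧ p) → ((q → q) → p))) → ¬q)): min(1, 1 − 0.7 + 0.7) = 1
  Łukasiewicz value = 1
Difference: 1 − 1 = 0.00

0.00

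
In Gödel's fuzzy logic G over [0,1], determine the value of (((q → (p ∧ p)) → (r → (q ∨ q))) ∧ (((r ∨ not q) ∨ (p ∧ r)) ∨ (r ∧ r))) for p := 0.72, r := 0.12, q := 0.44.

0.12

(p ∧ p) = min(0.72, 0.72) = 0.72
(q → (p ∧ p)): 0.44 ≤ 0.72, so result = 1
(q ∨ q) = max(0.44, 0.44) = 0.44
(r → (q ∨ q)): 0.12 ≤ 0.44, so result = 1
((q → (p ∧ p)) → (r → (q ∨ q))): 1 ≤ 1, so result = 1
not q: Gödel ¬ of 0.44 = 0 (operand ≠ 0)
(r ∨ not q) = max(0.12, 0) = 0.12
(p ∧ r) = min(0.72, 0.12) = 0.12
((r ∨ not q) ∨ (p ∧ r)) = max(0.12, 0.12) = 0.12
(r ∧ r) = min(0.12, 0.12) = 0.12
(((r ∨ not q) ∨ (p ∧ r)) ∨ (r ∧ r)) = max(0.12, 0.12) = 0.12
(((q → (p ∧ p)) → (r → (q ∨ q))) ∧ (((r ∨ not q) ∨ (p ∧ r)) ∨ (r ∧ r))) = min(1, 0.12) = 0.12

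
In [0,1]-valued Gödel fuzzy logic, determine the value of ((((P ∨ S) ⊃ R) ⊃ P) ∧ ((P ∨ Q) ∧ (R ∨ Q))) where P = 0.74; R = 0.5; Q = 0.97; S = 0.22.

(P ∨ S) = max(0.74, 0.22) = 0.74
((P ∨ S) ⊃ R): 0.74 > 0.5, so result = 0.5
(((P ∨ S) ⊃ R) ⊃ P): 0.5 ≤ 0.74, so result = 1
(P ∨ Q) = max(0.74, 0.97) = 0.97
(R ∨ Q) = max(0.5, 0.97) = 0.97
((P ∨ Q) ∧ (R ∨ Q)) = min(0.97, 0.97) = 0.97
((((P ∨ S) ⊃ R) ⊃ P) ∧ ((P ∨ Q) ∧ (R ∨ Q))) = min(1, 0.97) = 0.97

0.97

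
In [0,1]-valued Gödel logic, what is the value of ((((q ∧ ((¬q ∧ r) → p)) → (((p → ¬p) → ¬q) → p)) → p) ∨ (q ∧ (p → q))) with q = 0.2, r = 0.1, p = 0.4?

¬q: Gödel ¬ of 0.2 = 0 (operand ≠ 0)
(¬q ∧ r) = min(0, 0.1) = 0
((¬q ∧ r) → p): 0 ≤ 0.4, so result = 1
(q ∧ ((¬q ∧ r) → p)) = min(0.2, 1) = 0.2
¬p: Gödel ¬ of 0.4 = 0 (operand ≠ 0)
(p → ¬p): 0.4 > 0, so result = 0
¬q: Gödel ¬ of 0.2 = 0 (operand ≠ 0)
((p → ¬p) → ¬q): 0 ≤ 0, so result = 1
(((p → ¬p) → ¬q) → p): 1 > 0.4, so result = 0.4
((q ∧ ((¬q ∧ r) → p)) → (((p → ¬p) → ¬q) → p)): 0.2 ≤ 0.4, so result = 1
(((q ∧ ((¬q ∧ r) → p)) → (((p → ¬p) → ¬q) → p)) → p): 1 > 0.4, so result = 0.4
(p → q): 0.4 > 0.2, so result = 0.2
(q ∧ (p → q)) = min(0.2, 0.2) = 0.2
((((q ∧ ((¬q ∧ r) → p)) → (((p → ¬p) → ¬q) → p)) → p) ∨ (q ∧ (p → q))) = max(0.4, 0.2) = 0.4

0.40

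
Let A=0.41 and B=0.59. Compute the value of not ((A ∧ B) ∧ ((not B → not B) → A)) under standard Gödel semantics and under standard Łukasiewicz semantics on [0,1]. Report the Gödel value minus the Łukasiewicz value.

-0.59

Gödel evaluation:
  (A ∧ B) = min(0.41, 0.59) = 0.41
  not B: Gödel ¬ of 0.59 = 0 (operand ≠ 0)
  not B: Gödel ¬ of 0.59 = 0 (operand ≠ 0)
  (not B → not B): 0 ≤ 0, so result = 1
  ((not B → not B) → A): 1 > 0.41, so result = 0.41
  ((A ∧ B) ∧ ((not B → not B) → A)) = min(0.41, 0.41) = 0.41
  not ((A ∧ B) ∧ ((not B → not B) → A)): Gödel ¬ of 0.41 = 0 (operand ≠ 0)
  Gödel value = 0
Łukasiewicz evaluation:
  (A ∧ B) = min(0.41, 0.59) = 0.41
  not B: Łukasiewicz ¬ gives 1 − 0.59 = 0.41
  not B: Łukasiewicz ¬ gives 1 − 0.59 = 0.41
  (not B → not B): min(1, 1 − 0.41 + 0.41) = 1
  ((not B → not B) → A): min(1, 1 − 1 + 0.41) = 0.41
  ((A ∧ B) ∧ ((not B → not B) → A)) = min(0.41, 0.41) = 0.41
  not ((A ∧ B) ∧ ((not B → not B) → A)): Łukasiewicz ¬ gives 1 − 0.41 = 0.59
  Łukasiewicz value = 0.59
Difference: 0 − 0.59 = -0.59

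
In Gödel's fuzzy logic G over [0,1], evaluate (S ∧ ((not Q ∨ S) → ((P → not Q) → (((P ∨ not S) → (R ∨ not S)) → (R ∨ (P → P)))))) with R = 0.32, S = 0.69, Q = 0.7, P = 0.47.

not Q: Gödel ¬ of 0.7 = 0 (operand ≠ 0)
(not Q ∨ S) = max(0, 0.69) = 0.69
not Q: Gödel ¬ of 0.7 = 0 (operand ≠ 0)
(P → not Q): 0.47 > 0, so result = 0
not S: Gödel ¬ of 0.69 = 0 (operand ≠ 0)
(P ∨ not S) = max(0.47, 0) = 0.47
not S: Gödel ¬ of 0.69 = 0 (operand ≠ 0)
(R ∨ not S) = max(0.32, 0) = 0.32
((P ∨ not S) → (R ∨ not S)): 0.47 > 0.32, so result = 0.32
(P → P): 0.47 ≤ 0.47, so result = 1
(R ∨ (P → P)) = max(0.32, 1) = 1
(((P ∨ not S) → (R ∨ not S)) → (R ∨ (P → P))): 0.32 ≤ 1, so result = 1
((P → not Q) → (((P ∨ not S) → (R ∨ not S)) → (R ∨ (P → P)))): 0 ≤ 1, so result = 1
((not Q ∨ S) → ((P → not Q) → (((P ∨ not S) → (R ∨ not S)) → (R ∨ (P → P))))): 0.69 ≤ 1, so result = 1
(S ∧ ((not Q ∨ S) → ((P → not Q) → (((P ∨ not S) → (R ∨ not S)) → (R ∨ (P → P)))))) = min(0.69, 1) = 0.69

0.69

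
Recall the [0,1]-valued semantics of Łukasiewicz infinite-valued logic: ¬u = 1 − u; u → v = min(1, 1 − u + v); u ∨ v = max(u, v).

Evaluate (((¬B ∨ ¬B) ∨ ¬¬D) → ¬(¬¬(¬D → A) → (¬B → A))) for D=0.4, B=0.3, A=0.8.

¬B: Łukasiewicz ¬ gives 1 − 0.3 = 0.7
¬B: Łukasiewicz ¬ gives 1 − 0.3 = 0.7
(¬B ∨ ¬B) = max(0.7, 0.7) = 0.7
¬D: Łukasiewicz ¬ gives 1 − 0.4 = 0.6
¬¬D: Łukasiewicz ¬ gives 1 − 0.6 = 0.4
((¬B ∨ ¬B) ∨ ¬¬D) = max(0.7, 0.4) = 0.7
¬D: Łukasiewicz ¬ gives 1 − 0.4 = 0.6
(¬D → A): min(1, 1 − 0.6 + 0.8) = 1
¬(¬D → A): Łukasiewicz ¬ gives 1 − 1 = 0
¬¬(¬D → A): Łukasiewicz ¬ gives 1 − 0 = 1
¬B: Łukasiewicz ¬ gives 1 − 0.3 = 0.7
(¬B → A): min(1, 1 − 0.7 + 0.8) = 1
(¬¬(¬D → A) → (¬B → A)): min(1, 1 − 1 + 1) = 1
¬(¬¬(¬D → A) → (¬B → A)): Łukasiewicz ¬ gives 1 − 1 = 0
(((¬B ∨ ¬B) ∨ ¬¬D) → ¬(¬¬(¬D → A) → (¬B → A))): min(1, 1 − 0.7 + 0) = 0.3

0.30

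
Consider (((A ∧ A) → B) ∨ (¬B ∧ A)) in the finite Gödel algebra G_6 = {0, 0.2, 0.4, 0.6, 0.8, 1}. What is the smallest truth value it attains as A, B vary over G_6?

0.20

The minimum is attained at A = 0.2, B = 0:
  (A ∧ A) = min(0.2, 0.2) = 0.2
  ((A ∧ A) → B): 0.2 > 0, so result = 0
  ¬B: Gödel ¬ of 0 = 1 (operand is 0)
  (¬B ∧ A) = min(1, 0.2) = 0.2
  (((A ∧ A) → B) ∨ (¬B ∧ A)) = max(0, 0.2) = 0.2
Checking all 36 assignments confirms none give a value below 0.20.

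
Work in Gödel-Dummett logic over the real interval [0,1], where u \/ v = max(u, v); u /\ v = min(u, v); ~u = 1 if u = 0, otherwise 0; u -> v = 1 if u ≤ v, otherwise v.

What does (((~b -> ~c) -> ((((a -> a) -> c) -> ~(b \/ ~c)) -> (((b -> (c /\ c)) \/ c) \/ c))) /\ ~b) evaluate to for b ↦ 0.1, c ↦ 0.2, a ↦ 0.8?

0.00

~b: Gödel ¬ of 0.1 = 0 (operand ≠ 0)
~c: Gödel ¬ of 0.2 = 0 (operand ≠ 0)
(~b -> ~c): 0 ≤ 0, so result = 1
(a -> a): 0.8 ≤ 0.8, so result = 1
((a -> a) -> c): 1 > 0.2, so result = 0.2
~c: Gödel ¬ of 0.2 = 0 (operand ≠ 0)
(b \/ ~c) = max(0.1, 0) = 0.1
~(b \/ ~c): Gödel ¬ of 0.1 = 0 (operand ≠ 0)
(((a -> a) -> c) -> ~(b \/ ~c)): 0.2 > 0, so result = 0
(c /\ c) = min(0.2, 0.2) = 0.2
(b -> (c /\ c)): 0.1 ≤ 0.2, so result = 1
((b -> (c /\ c)) \/ c) = max(1, 0.2) = 1
(((b -> (c /\ c)) \/ c) \/ c) = max(1, 0.2) = 1
((((a -> a) -> c) -> ~(b \/ ~c)) -> (((b -> (c /\ c)) \/ c) \/ c)): 0 ≤ 1, so result = 1
((~b -> ~c) -> ((((a -> a) -> c) -> ~(b \/ ~c)) -> (((b -> (c /\ c)) \/ c) \/ c))): 1 ≤ 1, so result = 1
~b: Gödel ¬ of 0.1 = 0 (operand ≠ 0)
(((~b -> ~c) -> ((((a -> a) -> c) -> ~(b \/ ~c)) -> (((b -> (c /\ c)) \/ c) \/ c))) /\ ~b) = min(1, 0) = 0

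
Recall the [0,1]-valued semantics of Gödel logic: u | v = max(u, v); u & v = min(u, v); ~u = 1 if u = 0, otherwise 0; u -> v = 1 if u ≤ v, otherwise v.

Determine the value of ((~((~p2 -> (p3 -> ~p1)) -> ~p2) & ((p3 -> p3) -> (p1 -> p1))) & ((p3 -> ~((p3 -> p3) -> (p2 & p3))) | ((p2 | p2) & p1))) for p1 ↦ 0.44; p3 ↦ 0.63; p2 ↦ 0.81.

~p2: Gödel ¬ of 0.81 = 0 (operand ≠ 0)
~p1: Gödel ¬ of 0.44 = 0 (operand ≠ 0)
(p3 -> ~p1): 0.63 > 0, so result = 0
(~p2 -> (p3 -> ~p1)): 0 ≤ 0, so result = 1
~p2: Gödel ¬ of 0.81 = 0 (operand ≠ 0)
((~p2 -> (p3 -> ~p1)) -> ~p2): 1 > 0, so result = 0
~((~p2 -> (p3 -> ~p1)) -> ~p2): Gödel ¬ of 0 = 1 (operand is 0)
(p3 -> p3): 0.63 ≤ 0.63, so result = 1
(p1 -> p1): 0.44 ≤ 0.44, so result = 1
((p3 -> p3) -> (p1 -> p1)): 1 ≤ 1, so result = 1
(~((~p2 -> (p3 -> ~p1)) -> ~p2) & ((p3 -> p3) -> (p1 -> p1))) = min(1, 1) = 1
(p3 -> p3): 0.63 ≤ 0.63, so result = 1
(p2 & p3) = min(0.81, 0.63) = 0.63
((p3 -> p3) -> (p2 & p3)): 1 > 0.63, so result = 0.63
~((p3 -> p3) -> (p2 & p3)): Gödel ¬ of 0.63 = 0 (operand ≠ 0)
(p3 -> ~((p3 -> p3) -> (p2 & p3))): 0.63 > 0, so result = 0
(p2 | p2) = max(0.81, 0.81) = 0.81
((p2 | p2) & p1) = min(0.81, 0.44) = 0.44
((p3 -> ~((p3 -> p3) -> (p2 & p3))) | ((p2 | p2) & p1)) = max(0, 0.44) = 0.44
((~((~p2 -> (p3 -> ~p1)) -> ~p2) & ((p3 -> p3) -> (p1 -> p1))) & ((p3 -> ~((p3 -> p3) -> (p2 & p3))) | ((p2 | p2) & p1))) = min(1, 0.44) = 0.44

0.44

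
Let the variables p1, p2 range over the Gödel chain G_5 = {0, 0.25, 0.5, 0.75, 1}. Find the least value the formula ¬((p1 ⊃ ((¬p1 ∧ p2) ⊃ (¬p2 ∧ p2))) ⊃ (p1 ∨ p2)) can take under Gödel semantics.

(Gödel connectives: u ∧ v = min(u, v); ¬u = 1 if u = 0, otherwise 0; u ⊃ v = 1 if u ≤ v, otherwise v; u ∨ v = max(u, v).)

The minimum is attained at p1 = 0, p2 = 0.25:
  ¬p1: Gödel ¬ of 0 = 1 (operand is 0)
  (¬p1 ∧ p2) = min(1, 0.25) = 0.25
  ¬p2: Gödel ¬ of 0.25 = 0 (operand ≠ 0)
  (¬p2 ∧ p2) = min(0, 0.25) = 0
  ((¬p1 ∧ p2) ⊃ (¬p2 ∧ p2)): 0.25 > 0, so result = 0
  (p1 ⊃ ((¬p1 ∧ p2) ⊃ (¬p2 ∧ p2))): 0 ≤ 0, so result = 1
  (p1 ∨ p2) = max(0, 0.25) = 0.25
  ((p1 ⊃ ((¬p1 ∧ p2) ⊃ (¬p2 ∧ p2))) ⊃ (p1 ∨ p2)): 1 > 0.25, so result = 0.25
  ¬((p1 ⊃ ((¬p1 ∧ p2) ⊃ (¬p2 ∧ p2))) ⊃ (p1 ∨ p2)): Gödel ¬ of 0.25 = 0 (operand ≠ 0)
Checking all 25 assignments confirms none give a value below 0.00.

0.00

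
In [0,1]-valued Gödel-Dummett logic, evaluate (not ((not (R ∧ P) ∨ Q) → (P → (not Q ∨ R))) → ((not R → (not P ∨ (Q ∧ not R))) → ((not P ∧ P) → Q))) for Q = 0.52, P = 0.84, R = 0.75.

(R ∧ P) = min(0.75, 0.84) = 0.75
not (R ∧ P): Gödel ¬ of 0.75 = 0 (operand ≠ 0)
(not (R ∧ P) ∨ Q) = max(0, 0.52) = 0.52
not Q: Gödel ¬ of 0.52 = 0 (operand ≠ 0)
(not Q ∨ R) = max(0, 0.75) = 0.75
(P → (not Q ∨ R)): 0.84 > 0.75, so result = 0.75
((not (R ∧ P) ∨ Q) → (P → (not Q ∨ R))): 0.52 ≤ 0.75, so result = 1
not ((not (R ∧ P) ∨ Q) → (P → (not Q ∨ R))): Gödel ¬ of 1 = 0 (operand ≠ 0)
not R: Gödel ¬ of 0.75 = 0 (operand ≠ 0)
not P: Gödel ¬ of 0.84 = 0 (operand ≠ 0)
not R: Gödel ¬ of 0.75 = 0 (operand ≠ 0)
(Q ∧ not R) = min(0.52, 0) = 0
(not P ∨ (Q ∧ not R)) = max(0, 0) = 0
(not R → (not P ∨ (Q ∧ not R))): 0 ≤ 0, so result = 1
not P: Gödel ¬ of 0.84 = 0 (operand ≠ 0)
(not P ∧ P) = min(0, 0.84) = 0
((not P ∧ P) → Q): 0 ≤ 0.52, so result = 1
((not R → (not P ∨ (Q ∧ not R))) → ((not P ∧ P) → Q)): 1 ≤ 1, so result = 1
(not ((not (R ∧ P) ∨ Q) → (P → (not Q ∨ R))) → ((not R → (not P ∨ (Q ∧ not R))) → ((not P ∧ P) → Q))): 0 ≤ 1, so result = 1

1.00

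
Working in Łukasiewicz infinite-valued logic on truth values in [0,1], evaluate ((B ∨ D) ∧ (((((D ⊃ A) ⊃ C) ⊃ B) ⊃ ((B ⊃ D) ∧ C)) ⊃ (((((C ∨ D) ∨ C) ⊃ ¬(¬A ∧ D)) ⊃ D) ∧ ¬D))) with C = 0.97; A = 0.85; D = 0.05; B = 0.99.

0.99

(B ∨ D) = max(0.99, 0.05) = 0.99
(D ⊃ A): min(1, 1 − 0.05 + 0.85) = 1
((D ⊃ A) ⊃ C): min(1, 1 − 1 + 0.97) = 0.97
(((D ⊃ A) ⊃ C) ⊃ B): min(1, 1 − 0.97 + 0.99) = 1
(B ⊃ D): min(1, 1 − 0.99 + 0.05) = 0.06
((B ⊃ D) ∧ C) = min(0.06, 0.97) = 0.06
((((D ⊃ A) ⊃ C) ⊃ B) ⊃ ((B ⊃ D) ∧ C)): min(1, 1 − 1 + 0.06) = 0.06
(C ∨ D) = max(0.97, 0.05) = 0.97
((C ∨ D) ∨ C) = max(0.97, 0.97) = 0.97
¬A: Łukasiewicz ¬ gives 1 − 0.85 = 0.15
(¬A ∧ D) = min(0.15, 0.05) = 0.05
¬(¬A ∧ D): Łukasiewicz ¬ gives 1 − 0.05 = 0.95
(((C ∨ D) ∨ C) ⊃ ¬(¬A ∧ D)): min(1, 1 − 0.97 + 0.95) = 0.98
((((C ∨ D) ∨ C) ⊃ ¬(¬A ∧ D)) ⊃ D): min(1, 1 − 0.98 + 0.05) = 0.07
¬D: Łukasiewicz ¬ gives 1 − 0.05 = 0.95
(((((C ∨ D) ∨ C) ⊃ ¬(¬A ∧ D)) ⊃ D) ∧ ¬D) = min(0.07, 0.95) = 0.07
(((((D ⊃ A) ⊃ C) ⊃ B) ⊃ ((B ⊃ D) ∧ C)) ⊃ (((((C ∨ D) ∨ C) ⊃ ¬(¬A ∧ D)) ⊃ D) ∧ ¬D)): min(1, 1 − 0.06 + 0.07) = 1
((B ∨ D) ∧ (((((D ⊃ A) ⊃ C) ⊃ B) ⊃ ((B ⊃ D) ∧ C)) ⊃ (((((C ∨ D) ∨ C) ⊃ ¬(¬A ∧ D)) ⊃ D) ∧ ¬D))) = min(0.99, 1) = 0.99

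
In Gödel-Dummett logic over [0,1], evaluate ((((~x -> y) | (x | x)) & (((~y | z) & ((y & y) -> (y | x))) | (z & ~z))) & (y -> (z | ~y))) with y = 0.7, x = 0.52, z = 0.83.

0.83

~x: Gödel ¬ of 0.52 = 0 (operand ≠ 0)
(~x -> y): 0 ≤ 0.7, so result = 1
(x | x) = max(0.52, 0.52) = 0.52
((~x -> y) | (x | x)) = max(1, 0.52) = 1
~y: Gödel ¬ of 0.7 = 0 (operand ≠ 0)
(~y | z) = max(0, 0.83) = 0.83
(y & y) = min(0.7, 0.7) = 0.7
(y | x) = max(0.7, 0.52) = 0.7
((y & y) -> (y | x)): 0.7 ≤ 0.7, so result = 1
((~y | z) & ((y & y) -> (y | x))) = min(0.83, 1) = 0.83
~z: Gödel ¬ of 0.83 = 0 (operand ≠ 0)
(z & ~z) = min(0.83, 0) = 0
(((~y | z) & ((y & y) -> (y | x))) | (z & ~z)) = max(0.83, 0) = 0.83
(((~x -> y) | (x | x)) & (((~y | z) & ((y & y) -> (y | x))) | (z & ~z))) = min(1, 0.83) = 0.83
~y: Gödel ¬ of 0.7 = 0 (operand ≠ 0)
(z | ~y) = max(0.83, 0) = 0.83
(y -> (z | ~y)): 0.7 ≤ 0.83, so result = 1
((((~x -> y) | (x | x)) & (((~y | z) & ((y & y) -> (y | x))) | (z & ~z))) & (y -> (z | ~y))) = min(0.83, 1) = 0.83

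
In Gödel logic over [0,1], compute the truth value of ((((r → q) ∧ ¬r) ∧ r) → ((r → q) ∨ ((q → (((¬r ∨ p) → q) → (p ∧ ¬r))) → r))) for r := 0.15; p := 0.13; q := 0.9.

(r → q): 0.15 ≤ 0.9, so result = 1
¬r: Gödel ¬ of 0.15 = 0 (operand ≠ 0)
((r → q) ∧ ¬r) = min(1, 0) = 0
(((r → q) ∧ ¬r) ∧ r) = min(0, 0.15) = 0
(r → q): 0.15 ≤ 0.9, so result = 1
¬r: Gödel ¬ of 0.15 = 0 (operand ≠ 0)
(¬r ∨ p) = max(0, 0.13) = 0.13
((¬r ∨ p) → q): 0.13 ≤ 0.9, so result = 1
¬r: Gödel ¬ of 0.15 = 0 (operand ≠ 0)
(p ∧ ¬r) = min(0.13, 0) = 0
(((¬r ∨ p) → q) → (p ∧ ¬r)): 1 > 0, so result = 0
(q → (((¬r ∨ p) → q) → (p ∧ ¬r))): 0.9 > 0, so result = 0
((q → (((¬r ∨ p) → q) → (p ∧ ¬r))) → r): 0 ≤ 0.15, so result = 1
((r → q) ∨ ((q → (((¬r ∨ p) → q) → (p ∧ ¬r))) → r)) = max(1, 1) = 1
((((r → q) ∧ ¬r) ∧ r) → ((r → q) ∨ ((q → (((¬r ∨ p) → q) → (p ∧ ¬r))) → r))): 0 ≤ 1, so result = 1

1.00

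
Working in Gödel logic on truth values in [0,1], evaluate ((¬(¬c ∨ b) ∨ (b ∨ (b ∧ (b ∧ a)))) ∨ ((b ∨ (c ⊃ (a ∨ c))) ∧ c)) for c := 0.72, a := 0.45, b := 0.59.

0.72

¬c: Gödel ¬ of 0.72 = 0 (operand ≠ 0)
(¬c ∨ b) = max(0, 0.59) = 0.59
¬(¬c ∨ b): Gödel ¬ of 0.59 = 0 (operand ≠ 0)
(b ∧ a) = min(0.59, 0.45) = 0.45
(b ∧ (b ∧ a)) = min(0.59, 0.45) = 0.45
(b ∨ (b ∧ (b ∧ a))) = max(0.59, 0.45) = 0.59
(¬(¬c ∨ b) ∨ (b ∨ (b ∧ (b ∧ a)))) = max(0, 0.59) = 0.59
(a ∨ c) = max(0.45, 0.72) = 0.72
(c ⊃ (a ∨ c)): 0.72 ≤ 0.72, so result = 1
(b ∨ (c ⊃ (a ∨ c))) = max(0.59, 1) = 1
((b ∨ (c ⊃ (a ∨ c))) ∧ c) = min(1, 0.72) = 0.72
((¬(¬c ∨ b) ∨ (b ∨ (b ∧ (b ∧ a)))) ∨ ((b ∨ (c ⊃ (a ∨ c))) ∧ c)) = max(0.59, 0.72) = 0.72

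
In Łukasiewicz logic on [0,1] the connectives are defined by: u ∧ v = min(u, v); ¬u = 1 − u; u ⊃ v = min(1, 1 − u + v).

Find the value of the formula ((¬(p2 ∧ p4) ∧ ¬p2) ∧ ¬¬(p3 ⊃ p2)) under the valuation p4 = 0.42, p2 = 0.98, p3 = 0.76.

(p2 ∧ p4) = min(0.98, 0.42) = 0.42
¬(p2 ∧ p4): Łukasiewicz ¬ gives 1 − 0.42 = 0.58
¬p2: Łukasiewicz ¬ gives 1 − 0.98 = 0.02
(¬(p2 ∧ p4) ∧ ¬p2) = min(0.58, 0.02) = 0.02
(p3 ⊃ p2): min(1, 1 − 0.76 + 0.98) = 1
¬(p3 ⊃ p2): Łukasiewicz ¬ gives 1 − 1 = 0
¬¬(p3 ⊃ p2): Łukasiewicz ¬ gives 1 − 0 = 1
((¬(p2 ∧ p4) ∧ ¬p2) ∧ ¬¬(p3 ⊃ p2)) = min(0.02, 1) = 0.02

0.02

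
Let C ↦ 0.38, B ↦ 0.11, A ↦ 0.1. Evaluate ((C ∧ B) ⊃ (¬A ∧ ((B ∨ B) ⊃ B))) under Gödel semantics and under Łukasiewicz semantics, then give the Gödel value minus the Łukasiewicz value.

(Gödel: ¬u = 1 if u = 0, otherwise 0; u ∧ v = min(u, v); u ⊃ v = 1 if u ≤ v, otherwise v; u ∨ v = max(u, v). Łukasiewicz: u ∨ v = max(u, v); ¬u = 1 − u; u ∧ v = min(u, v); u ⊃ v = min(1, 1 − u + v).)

Gödel evaluation:
  (C ∧ B) = min(0.38, 0.11) = 0.11
  ¬A: Gödel ¬ of 0.1 = 0 (operand ≠ 0)
  (B ∨ B) = max(0.11, 0.11) = 0.11
  ((B ∨ B) ⊃ B): 0.11 ≤ 0.11, so result = 1
  (¬A ∧ ((B ∨ B) ⊃ B)) = min(0, 1) = 0
  ((C ∧ B) ⊃ (¬A ∧ ((B ∨ B) ⊃ B))): 0.11 > 0, so result = 0
  Gödel value = 0
Łukasiewicz evaluation:
  (C ∧ B) = min(0.38, 0.11) = 0.11
  ¬A: Łukasiewicz ¬ gives 1 − 0.1 = 0.9
  (B ∨ B) = max(0.11, 0.11) = 0.11
  ((B ∨ B) ⊃ B): min(1, 1 − 0.11 + 0.11) = 1
  (¬A ∧ ((B ∨ B) ⊃ B)) = min(0.9, 1) = 0.9
  ((C ∧ B) ⊃ (¬A ∧ ((B ∨ B) ⊃ B))): min(1, 1 − 0.11 + 0.9) = 1
  Łukasiewicz value = 1
Difference: 0 − 1 = -1.00

-1.00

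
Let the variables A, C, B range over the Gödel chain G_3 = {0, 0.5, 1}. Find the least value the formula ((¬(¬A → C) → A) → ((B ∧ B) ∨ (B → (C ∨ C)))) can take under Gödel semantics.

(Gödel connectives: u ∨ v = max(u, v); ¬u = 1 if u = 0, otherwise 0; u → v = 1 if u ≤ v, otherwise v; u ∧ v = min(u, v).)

0.50

The minimum is attained at A = 0.5, C = 0, B = 0.5:
  ¬A: Gödel ¬ of 0.5 = 0 (operand ≠ 0)
  (¬A → C): 0 ≤ 0, so result = 1
  ¬(¬A → C): Gödel ¬ of 1 = 0 (operand ≠ 0)
  (¬(¬A → C) → A): 0 ≤ 0.5, so result = 1
  (B ∧ B) = min(0.5, 0.5) = 0.5
  (C ∨ C) = max(0, 0) = 0
  (B → (C ∨ C)): 0.5 > 0, so result = 0
  ((B ∧ B) ∨ (B → (C ∨ C))) = max(0.5, 0) = 0.5
  ((¬(¬A → C) → A) → ((B ∧ B) ∨ (B → (C ∨ C)))): 1 > 0.5, so result = 0.5
Checking all 27 assignments confirms none give a value below 0.50.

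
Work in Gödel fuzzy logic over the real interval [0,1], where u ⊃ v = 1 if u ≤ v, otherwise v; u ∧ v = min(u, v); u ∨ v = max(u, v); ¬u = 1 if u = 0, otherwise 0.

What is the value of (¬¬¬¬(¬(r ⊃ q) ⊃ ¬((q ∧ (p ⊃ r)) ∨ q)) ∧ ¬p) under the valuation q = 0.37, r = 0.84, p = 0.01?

0.00

(r ⊃ q): 0.84 > 0.37, so result = 0.37
¬(r ⊃ q): Gödel ¬ of 0.37 = 0 (operand ≠ 0)
(p ⊃ r): 0.01 ≤ 0.84, so result = 1
(q ∧ (p ⊃ r)) = min(0.37, 1) = 0.37
((q ∧ (p ⊃ r)) ∨ q) = max(0.37, 0.37) = 0.37
¬((q ∧ (p ⊃ r)) ∨ q): Gödel ¬ of 0.37 = 0 (operand ≠ 0)
(¬(r ⊃ q) ⊃ ¬((q ∧ (p ⊃ r)) ∨ q)): 0 ≤ 0, so result = 1
¬(¬(r ⊃ q) ⊃ ¬((q ∧ (p ⊃ r)) ∨ q)): Gödel ¬ of 1 = 0 (operand ≠ 0)
¬¬(¬(r ⊃ q) ⊃ ¬((q ∧ (p ⊃ r)) ∨ q)): Gödel ¬ of 0 = 1 (operand is 0)
¬¬¬(¬(r ⊃ q) ⊃ ¬((q ∧ (p ⊃ r)) ∨ q)): Gödel ¬ of 1 = 0 (operand ≠ 0)
¬¬¬¬(¬(r ⊃ q) ⊃ ¬((q ∧ (p ⊃ r)) ∨ q)): Gödel ¬ of 0 = 1 (operand is 0)
¬p: Gödel ¬ of 0.01 = 0 (operand ≠ 0)
(¬¬¬¬(¬(r ⊃ q) ⊃ ¬((q ∧ (p ⊃ r)) ∨ q)) ∧ ¬p) = min(1, 0) = 0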